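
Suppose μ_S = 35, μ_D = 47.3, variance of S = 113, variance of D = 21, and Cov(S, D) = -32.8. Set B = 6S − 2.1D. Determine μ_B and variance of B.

μ_B = 6·μ_S + (-2.1)·μ_D = 6·35 + (-2.1)·47.3 = 110.67.
variance of B = a²·variance of S + b²·variance of D + 2ab·Cov(S, D) with a = 6, b = -2.1.
= 6²·113 + (-2.1)²·21 + 2·6·(-2.1)·(-32.8)
= 4068 + 92.61 + 826.56 = 4987.17.

μ_B = 110.67, variance of B = 4987.17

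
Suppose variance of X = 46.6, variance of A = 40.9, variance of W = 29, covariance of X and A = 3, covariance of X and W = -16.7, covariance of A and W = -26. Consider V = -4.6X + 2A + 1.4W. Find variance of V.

variance of V = a²·variance of X + b²·variance of A + c²·variance of W + 2ab·covariance of X and A + 2ac·covariance of X and W + 2bc·covariance of A and W, with a = -4.6, b = 2, c = 1.4.
= 986.056 + 163.6 + 56.84 + (-55.2) + 215.096 + (-145.6)
= 1220.792.

variance of V = 1220.792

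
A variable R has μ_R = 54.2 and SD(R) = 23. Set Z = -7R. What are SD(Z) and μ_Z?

Z = -7R is linear with a = -7, b = 0.
SD(Z) = |a|·SD(R) = |-7|·23 = 161.
μ_Z = a·μ_R + b = (-7)·54.2 = -379.4.

SD(Z) = 161, μ_Z = -379.4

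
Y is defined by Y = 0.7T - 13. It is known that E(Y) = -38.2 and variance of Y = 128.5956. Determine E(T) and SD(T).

E(T) = -36, SD(T) = 16.2

From Y = 0.7T - 13: E(Y) = a·E(T) + b, so E(T) = (E(Y) − b)/a = (-38.2 − (-13))/0.7 = -36.
SD(Y) = √128.5956 = 11.34.
SD(Y) = |a|·SD(T), so SD(T) = 11.34/|0.7| = 16.2.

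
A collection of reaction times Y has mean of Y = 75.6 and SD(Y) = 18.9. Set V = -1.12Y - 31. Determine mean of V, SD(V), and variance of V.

mean of V = -115.672, SD(V) = 21.168, variance of V = 448.084224

V = -1.12Y - 31 is linear with a = -1.12, b = -31.
mean of V = a·mean of Y + b = (-1.12)·75.6 + (-31) = -115.672.
SD(V) = |a|·SD(Y) = |-1.12|·18.9 = 21.168.
variance of Y = 18.9² = 357.21.
variance of V = a²·variance of Y = (-1.12)²·357.21 = 448.084224 (the additive constant -31 does not affect variance).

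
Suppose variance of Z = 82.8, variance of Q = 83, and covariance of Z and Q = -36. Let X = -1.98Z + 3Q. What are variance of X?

variance of X = a²·variance of Z + b²·variance of Q + 2ab·covariance of Z and Q with a = -1.98, b = 3.
= (-1.98)²·82.8 + 3²·83 + 2·(-1.98)·3·(-36)
= 324.60912 + 747 + 427.68 = 1499.28912.

variance of X = 1499.28912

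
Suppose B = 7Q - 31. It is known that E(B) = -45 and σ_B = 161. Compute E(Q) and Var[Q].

From B = 7Q - 31: E(B) = a·E(Q) + b, so E(Q) = (E(B) − b)/a = (-45 − (-31))/7 = -2.
Var[B] = 161² = 25921.
Var[B] = a²·Var[Q], so Var[Q] = 25921/7² = 529.

E(Q) = -2, Var[Q] = 529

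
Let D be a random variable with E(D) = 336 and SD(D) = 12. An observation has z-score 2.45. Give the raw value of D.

D = E(D) + z·SD(D) = 336 + 2.45·12 = 365.4.

D = 365.4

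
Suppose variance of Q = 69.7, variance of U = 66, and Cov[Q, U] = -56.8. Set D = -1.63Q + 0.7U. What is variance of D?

variance of D = a²·variance of Q + b²·variance of U + 2ab·Cov[Q, U] with a = -1.63, b = 0.7.
= (-1.63)²·69.7 + 0.7²·66 + 2·(-1.63)·0.7·(-56.8)
= 185.18593 + 32.34 + 129.6176 = 347.14353.

variance of D = 347.14353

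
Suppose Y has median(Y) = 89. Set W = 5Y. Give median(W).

median(W) = 445

A linear map preserves order up to sign, so median(W) = a·median(Y) + b = 5·89 = 445.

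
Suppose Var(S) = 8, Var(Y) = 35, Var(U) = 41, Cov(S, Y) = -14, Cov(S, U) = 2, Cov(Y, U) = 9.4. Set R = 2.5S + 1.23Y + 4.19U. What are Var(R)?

Var(R) = a²·Var(S) + b²·Var(Y) + c²·Var(U) + 2ab·Cov(S, Y) + 2ac·Cov(S, U) + 2bc·Cov(Y, U), with a = 2.5, b = 1.23, c = 4.19.
= 50 + 52.9515 + 719.8001 + (-86.1) + 41.9 + 96.88956
= 875.44116.

Var(R) = 875.44116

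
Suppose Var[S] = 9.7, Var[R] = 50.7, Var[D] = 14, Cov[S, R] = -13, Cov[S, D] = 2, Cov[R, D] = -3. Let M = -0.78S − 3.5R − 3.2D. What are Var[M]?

Var[M] = a²·Var[S] + b²·Var[R] + c²·Var[D] + 2ab·Cov[S, R] + 2ac·Cov[S, D] + 2bc·Cov[R, D], with a = -0.78, b = -3.5, c = -3.2.
= 5.90148 + 621.075 + 143.36 + (-70.98) + 9.984 + (-67.2)
= 642.14048.

Var[M] = 642.14048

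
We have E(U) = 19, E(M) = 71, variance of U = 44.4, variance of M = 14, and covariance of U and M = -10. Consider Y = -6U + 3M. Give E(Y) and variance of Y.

E(Y) = 99, variance of Y = 2084.4

E(Y) = (-6)·E(U) + 3·E(M) = (-6)·19 + 3·71 = 99.
variance of Y = a²·variance of U + b²·variance of M + 2ab·covariance of U and M with a = -6, b = 3.
= (-6)²·44.4 + 3²·14 + 2·(-6)·3·(-10)
= 1598.4 + 126 + 360 = 2084.4.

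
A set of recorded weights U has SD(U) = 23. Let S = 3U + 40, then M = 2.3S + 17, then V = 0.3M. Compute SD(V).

SD(S) = |3|·23 = 69.
SD(M) = |2.3|·69 = 158.7.
SD(V) = |0.3|·158.7 = 47.61.

SD(V) = 47.61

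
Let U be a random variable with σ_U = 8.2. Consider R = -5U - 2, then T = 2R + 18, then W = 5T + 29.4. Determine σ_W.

σ_W = 410

σ_R = |-5|·8.2 = 41.
σ_T = |2|·41 = 82.
σ_W = |5|·82 = 410.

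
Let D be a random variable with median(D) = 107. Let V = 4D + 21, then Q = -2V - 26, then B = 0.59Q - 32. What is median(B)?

median(B) = -577.16

median(V) = 4·107 + 21 = 449.
median(Q) = (-2)·449 + (-26) = -924.
median(B) = 0.59·(-924) + (-32) = -577.16.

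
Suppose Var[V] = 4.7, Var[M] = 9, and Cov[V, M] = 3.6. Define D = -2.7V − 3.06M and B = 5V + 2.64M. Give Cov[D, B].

Cov[D, B] = -216.8964

By bilinearity, Cov[D, B] = ac·Var[V] + bd·Var[M] + (ad+bc)·Cov[V, M], with a=-2.7, b=-3.06, c=5, d=2.64.
ac·Var[V] = (-2.7)·5·4.7 = -63.45
bd·Var[M] = (-3.06)·2.64·9 = -72.7056
(ad+bc)·Cov[V, M] = (-22.428)·3.6 = -80.7408
Cov[D, B] = -63.45 + (-72.7056) + (-80.7408) = -216.8964.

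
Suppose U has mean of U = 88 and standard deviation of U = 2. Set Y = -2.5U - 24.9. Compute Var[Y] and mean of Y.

Var[Y] = 25, mean of Y = -244.9

Y = -2.5U - 24.9 is linear with a = -2.5, b = -24.9.
Var[U] = 2² = 4.
Var[Y] = a²·Var[U] = (-2.5)²·4 = 25 (the additive constant -24.9 does not affect variance).
mean of Y = a·mean of U + b = (-2.5)·88 + (-24.9) = -244.9.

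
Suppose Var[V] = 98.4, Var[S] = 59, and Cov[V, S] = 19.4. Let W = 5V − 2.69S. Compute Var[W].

Var[W] = 2365.0699

Var[W] = a²·Var[V] + b²·Var[S] + 2ab·Cov[V, S] with a = 5, b = -2.69.
= 5²·98.4 + (-2.69)²·59 + 2·5·(-2.69)·19.4
= 2460 + 426.9299 + (-521.86) = 2365.0699.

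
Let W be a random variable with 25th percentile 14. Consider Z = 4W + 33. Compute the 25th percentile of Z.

Since a = 4 > 0 the transformation is increasing, so the 25th percentile of Z = a·(P_{25} of W) + b = 4·14 + 33 = 89.

25th percentile of Z = 89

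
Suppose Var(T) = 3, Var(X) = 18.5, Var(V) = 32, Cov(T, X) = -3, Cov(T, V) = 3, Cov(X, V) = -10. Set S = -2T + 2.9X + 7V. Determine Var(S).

Var(S) = 1280.385

Var(S) = a²·Var(T) + b²·Var(X) + c²·Var(V) + 2ab·Cov(T, X) + 2ac·Cov(T, V) + 2bc·Cov(X, V), with a = -2, b = 2.9, c = 7.
= 12 + 155.585 + 1568 + 34.8 + (-84) + (-406)
= 1280.385.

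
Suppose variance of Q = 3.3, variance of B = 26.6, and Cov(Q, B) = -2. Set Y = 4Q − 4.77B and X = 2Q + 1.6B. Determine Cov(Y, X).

By bilinearity, Cov(Y, X) = ac·variance of Q + bd·variance of B + (ad+bc)·Cov(Q, B), with a=4, b=-4.77, c=2, d=1.6.
ac·variance of Q = 4·2·3.3 = 26.4
bd·variance of B = (-4.77)·1.6·26.6 = -203.0112
(ad+bc)·Cov(Q, B) = (-3.14)·(-2) = 6.28
Cov(Y, X) = 26.4 + (-203.0112) + 6.28 = -170.3312.

Cov(Y, X) = -170.3312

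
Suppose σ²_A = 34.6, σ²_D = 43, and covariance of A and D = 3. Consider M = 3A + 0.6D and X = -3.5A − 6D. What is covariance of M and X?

covariance of M and X = -578.4

By bilinearity, covariance of M and X = ac·σ²_A + bd·σ²_D + (ad+bc)·covariance of A and D, with a=3, b=0.6, c=-3.5, d=-6.
ac·σ²_A = 3·(-3.5)·34.6 = -363.3
bd·σ²_D = 0.6·(-6)·43 = -154.8
(ad+bc)·covariance of A and D = (-20.1)·3 = -60.3
covariance of M and X = -363.3 + (-154.8) + (-60.3) = -578.4.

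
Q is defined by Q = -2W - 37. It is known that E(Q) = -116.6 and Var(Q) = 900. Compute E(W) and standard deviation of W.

From Q = -2W - 37: E(Q) = a·E(W) + b, so E(W) = (E(Q) − b)/a = (-116.6 − (-37))/(-2) = 39.8.
standard deviation of Q = √900 = 30.
standard deviation of Q = |a|·standard deviation of W, so standard deviation of W = 30/|-2| = 15.

E(W) = 39.8, standard deviation of W = 15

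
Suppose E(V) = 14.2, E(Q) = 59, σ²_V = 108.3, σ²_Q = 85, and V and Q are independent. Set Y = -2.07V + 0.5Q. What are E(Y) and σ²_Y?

E(Y) = (-2.07)·E(V) + 0.5·E(Q) = (-2.07)·14.2 + 0.5·59 = 0.106.
σ²_Y = a²·σ²_V + b²·σ²_Q + 2ab·covariance of V and Q with a = -2.07, b = 0.5.
Independence gives covariance of V and Q = 0.
= (-2.07)²·108.3 + 0.5²·85 + 2·(-2.07)·0.5·0
= 464.05467 + 21.25 + 0 = 485.30467.

E(Y) = 0.106, σ²_Y = 485.30467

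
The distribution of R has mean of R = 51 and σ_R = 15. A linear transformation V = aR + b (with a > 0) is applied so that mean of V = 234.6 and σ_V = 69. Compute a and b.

σ_V = a·σ_R (a > 0), so a = 69/15 = 4.6.
mean of V = a·mean of R + b, so b = 234.6 − 4.6·51 = 0.

a = 4.6, b = 0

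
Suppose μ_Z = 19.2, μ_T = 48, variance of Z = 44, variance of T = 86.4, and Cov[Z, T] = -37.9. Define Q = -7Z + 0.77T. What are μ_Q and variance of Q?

μ_Q = -97.44, variance of Q = 2615.78856

μ_Q = (-7)·μ_Z + 0.77·μ_T = (-7)·19.2 + 0.77·48 = -97.44.
variance of Q = a²·variance of Z + b²·variance of T + 2ab·Cov[Z, T] with a = -7, b = 0.77.
= (-7)²·44 + 0.77²·86.4 + 2·(-7)·0.77·(-37.9)
= 2156 + 51.22656 + 408.562 = 2615.78856.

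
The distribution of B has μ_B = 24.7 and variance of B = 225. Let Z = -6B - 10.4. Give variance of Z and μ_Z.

Z = -6B - 10.4 is linear with a = -6, b = -10.4.
variance of Z = a²·variance of B = (-6)²·225 = 8100 (the additive constant -10.4 does not affect variance).
μ_Z = a·μ_B + b = (-6)·24.7 + (-10.4) = -158.6.

variance of Z = 8100, μ_Z = -158.6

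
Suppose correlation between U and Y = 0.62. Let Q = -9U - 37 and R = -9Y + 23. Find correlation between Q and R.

Linear rescalings preserve correlation up to sign; here the slopes -9 and -9 have the same sign, so correlation between Q and R = correlation between U and Y = 0.62.

correlation between Q and R = 0.62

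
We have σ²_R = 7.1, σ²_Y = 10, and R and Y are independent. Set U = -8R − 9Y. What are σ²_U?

σ²_U = 1264.4

σ²_U = a²·σ²_R + b²·σ²_Y + 2ab·Cov(R, Y) with a = -8, b = -9.
Independence gives Cov(R, Y) = 0.
= (-8)²·7.1 + (-9)²·10 + 2·(-8)·(-9)·0
= 454.4 + 810 + 0 = 1264.4.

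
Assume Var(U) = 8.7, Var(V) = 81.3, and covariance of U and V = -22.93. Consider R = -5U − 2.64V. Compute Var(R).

Var(R) = a²·Var(U) + b²·Var(V) + 2ab·covariance of U and V with a = -5, b = -2.64.
= (-5)²·8.7 + (-2.64)²·81.3 + 2·(-5)·(-2.64)·(-22.93)
= 217.5 + 566.62848 + (-605.352) = 178.77648.

Var(R) = 178.77648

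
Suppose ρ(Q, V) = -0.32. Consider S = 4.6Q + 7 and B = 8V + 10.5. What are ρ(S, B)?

Linear rescalings preserve correlation up to sign; here the slopes 4.6 and 8 have the same sign, so ρ(S, B) = ρ(Q, V) = -0.32.

ρ(S, B) = -0.32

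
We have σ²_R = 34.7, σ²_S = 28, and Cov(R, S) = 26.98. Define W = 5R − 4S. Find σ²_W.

σ²_W = a²·σ²_R + b²·σ²_S + 2ab·Cov(R, S) with a = 5, b = -4.
= 5²·34.7 + (-4)²·28 + 2·5·(-4)·26.98
= 867.5 + 448 + (-1079.2) = 236.3.

σ²_W = 236.3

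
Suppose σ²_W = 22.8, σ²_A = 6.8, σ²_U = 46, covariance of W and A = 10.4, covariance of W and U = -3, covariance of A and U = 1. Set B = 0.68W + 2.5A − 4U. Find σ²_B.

σ²_B = 820.72272

σ²_B = a²·σ²_W + b²·σ²_A + c²·σ²_U + 2ab·covariance of W and A + 2ac·covariance of W and U + 2bc·covariance of A and U, with a = 0.68, b = 2.5, c = -4.
= 10.54272 + 42.5 + 736 + 35.36 + 16.32 + (-20)
= 820.72272.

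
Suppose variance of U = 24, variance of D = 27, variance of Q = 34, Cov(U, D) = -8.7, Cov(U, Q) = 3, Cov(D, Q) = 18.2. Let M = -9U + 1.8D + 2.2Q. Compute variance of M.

variance of M = 2503.264

variance of M = a²·variance of U + b²·variance of D + c²·variance of Q + 2ab·Cov(U, D) + 2ac·Cov(U, Q) + 2bc·Cov(D, Q), with a = -9, b = 1.8, c = 2.2.
= 1944 + 87.48 + 164.56 + 281.88 + (-118.8) + 144.144
= 2503.264.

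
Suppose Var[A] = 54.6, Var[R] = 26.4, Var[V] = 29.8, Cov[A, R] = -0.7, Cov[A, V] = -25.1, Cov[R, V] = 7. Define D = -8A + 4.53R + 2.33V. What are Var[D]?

Var[D] = a²·Var[A] + b²·Var[R] + c²·Var[V] + 2ab·Cov[A, R] + 2ac·Cov[A, V] + 2bc·Cov[R, V], with a = -8, b = 4.53, c = 2.33.
= 3494.4 + 541.75176 + 161.78122 + 50.736 + 935.728 + 147.7686
= 5332.16558.

Var[D] = 5332.16558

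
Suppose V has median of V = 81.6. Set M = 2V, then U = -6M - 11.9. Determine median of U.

median of M = 2·81.6 = 163.2.
median of U = (-6)·163.2 + (-11.9) = -991.1.

median of U = -991.1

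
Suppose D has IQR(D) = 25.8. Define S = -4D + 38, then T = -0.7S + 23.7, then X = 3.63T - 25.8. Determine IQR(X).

IQR(S) = |-4|·25.8 = 103.2.
IQR(T) = |-0.7|·103.2 = 72.24.
IQR(X) = |3.63|·72.24 = 262.2312.

IQR(X) = 262.2312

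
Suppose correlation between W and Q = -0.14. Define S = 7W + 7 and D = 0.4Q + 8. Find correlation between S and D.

Linear rescalings preserve correlation up to sign; here the slopes 7 and 0.4 have the same sign, so correlation between S and D = correlation between W and Q = -0.14.

correlation between S and D = -0.14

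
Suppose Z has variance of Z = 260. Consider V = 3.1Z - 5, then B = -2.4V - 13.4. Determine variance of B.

variance of B = 14391.936

variance of V = 3.1²·260 = 2498.6.
variance of B = (-2.4)²·2498.6 = 14391.936.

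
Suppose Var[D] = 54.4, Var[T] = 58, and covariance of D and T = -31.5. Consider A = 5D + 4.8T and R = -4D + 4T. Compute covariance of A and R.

By bilinearity, covariance of A and R = ac·Var[D] + bd·Var[T] + (ad+bc)·covariance of D and T, with a=5, b=4.8, c=-4, d=4.
ac·Var[D] = 5·(-4)·54.4 = -1088
bd·Var[T] = 4.8·4·58 = 1113.6
(ad+bc)·covariance of D and T = (0.8)·(-31.5) = -25.2
covariance of A and R = -1088 + 1113.6 + (-25.2) = 0.4.

covariance of A and R = 0.4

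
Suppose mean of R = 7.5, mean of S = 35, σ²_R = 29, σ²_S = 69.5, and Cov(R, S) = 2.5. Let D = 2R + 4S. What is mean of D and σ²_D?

mean of D = 2·mean of R + 4·mean of S = 2·7.5 + 4·35 = 155.
σ²_D = a²·σ²_R + b²·σ²_S + 2ab·Cov(R, S) with a = 2, b = 4.
= 2²·29 + 4²·69.5 + 2·2·4·2.5
= 116 + 1112 + 40 = 1268.

mean of D = 155, σ²_D = 1268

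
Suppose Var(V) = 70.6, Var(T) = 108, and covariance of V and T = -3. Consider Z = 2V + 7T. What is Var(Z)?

Var(Z) = a²·Var(V) + b²·Var(T) + 2ab·covariance of V and T with a = 2, b = 7.
= 2²·70.6 + 7²·108 + 2·2·7·(-3)
= 282.4 + 5292 + (-84) = 5490.4.

Var(Z) = 5490.4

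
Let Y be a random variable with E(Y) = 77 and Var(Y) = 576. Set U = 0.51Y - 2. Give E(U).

U = 0.51Y - 2 is linear with a = 0.51, b = -2.
E(U) = a·E(Y) + b = 0.51·77 + (-2) = 37.27.

E(U) = 37.27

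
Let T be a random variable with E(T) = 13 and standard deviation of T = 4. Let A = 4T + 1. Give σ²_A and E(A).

A = 4T + 1 is linear with a = 4, b = 1.
σ²_T = 4² = 16.
σ²_A = a²·σ²_T = 4²·16 = 256 (the additive constant 1 does not affect variance).
E(A) = a·E(T) + b = 4·13 + 1 = 53.

σ²_A = 256, E(A) = 53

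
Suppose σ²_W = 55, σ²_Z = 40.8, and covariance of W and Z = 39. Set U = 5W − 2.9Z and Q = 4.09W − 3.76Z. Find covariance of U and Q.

By bilinearity, covariance of U and Q = ac·σ²_W + bd·σ²_Z + (ad+bc)·covariance of W and Z, with a=5, b=-2.9, c=4.09, d=-3.76.
ac·σ²_W = 5·4.09·55 = 1124.75
bd·σ²_Z = (-2.9)·(-3.76)·40.8 = 444.8832
(ad+bc)·covariance of W and Z = (-30.661)·39 = -1195.779
covariance of U and Q = 1124.75 + 444.8832 + (-1195.779) = 373.8542.

covariance of U and Q = 373.8542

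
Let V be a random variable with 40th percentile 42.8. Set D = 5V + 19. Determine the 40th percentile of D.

40th percentile of D = 233

Since a = 5 > 0 the transformation is increasing, so the 40th percentile of D = a·(P_{40} of V) + b = 5·42.8 + 19 = 233.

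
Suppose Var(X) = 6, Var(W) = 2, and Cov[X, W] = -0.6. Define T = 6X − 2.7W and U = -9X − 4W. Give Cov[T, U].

By bilinearity, Cov[T, U] = ac·Var(X) + bd·Var(W) + (ad+bc)·Cov[X, W], with a=6, b=-2.7, c=-9, d=-4.
ac·Var(X) = 6·(-9)·6 = -324
bd·Var(W) = (-2.7)·(-4)·2 = 21.6
(ad+bc)·Cov[X, W] = (0.3)·(-0.6) = -0.18
Cov[T, U] = -324 + 21.6 + (-0.18) = -302.58.

Cov[T, U] = -302.58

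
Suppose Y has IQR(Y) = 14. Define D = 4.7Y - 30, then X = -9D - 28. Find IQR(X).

IQR(X) = 592.2

IQR(D) = |4.7|·14 = 65.8.
IQR(X) = |-9|·65.8 = 592.2.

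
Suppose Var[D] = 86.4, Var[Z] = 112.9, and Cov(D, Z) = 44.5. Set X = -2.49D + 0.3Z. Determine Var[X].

Var[X] = a²·Var[D] + b²·Var[Z] + 2ab·Cov(D, Z) with a = -2.49, b = 0.3.
= (-2.49)²·86.4 + 0.3²·112.9 + 2·(-2.49)·0.3·44.5
= 535.68864 + 10.161 + (-66.483) = 479.36664.

Var[X] = 479.36664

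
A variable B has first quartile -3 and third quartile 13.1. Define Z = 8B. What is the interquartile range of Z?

IQR of B = Q3 − Q1 = 13.1 − (-3) = 16.1.
Under Z = aB + b, IQR(Z) = |a|·IQR(B) = |8|·16.1 = 128.8 (shifts cancel; spread scales by |a|).

IQR(Z) = 128.8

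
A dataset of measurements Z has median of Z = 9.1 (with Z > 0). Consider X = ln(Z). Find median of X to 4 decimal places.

median of X = 2.2083

ln(Z) is monotone on this domain, so median of X = ln(9.1) ≈ 2.2083.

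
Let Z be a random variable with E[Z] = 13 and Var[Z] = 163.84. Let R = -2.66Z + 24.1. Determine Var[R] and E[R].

R = -2.66Z + 24.1 is linear with a = -2.66, b = 24.1.
Var[R] = a²·Var[Z] = (-2.66)²·163.84 = 1159.266304 (the additive constant 24.1 does not affect variance).
E[R] = a·E[Z] + b = (-2.66)·13 + 24.1 = -10.48.

Var[R] = 1159.266304, E[R] = -10.48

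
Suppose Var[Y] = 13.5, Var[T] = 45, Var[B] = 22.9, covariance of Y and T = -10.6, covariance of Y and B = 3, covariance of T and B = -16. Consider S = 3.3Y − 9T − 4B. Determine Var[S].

Var[S] = a²·Var[Y] + b²·Var[T] + c²·Var[B] + 2ab·covariance of Y and T + 2ac·covariance of Y and B + 2bc·covariance of T and B, with a = 3.3, b = -9, c = -4.
= 147.015 + 3645 + 366.4 + 629.64 + (-79.2) + (-1152)
= 3556.855.

Var[S] = 3556.855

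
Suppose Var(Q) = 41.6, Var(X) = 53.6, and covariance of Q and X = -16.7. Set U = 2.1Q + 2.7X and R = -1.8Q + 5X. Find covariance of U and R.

covariance of U and R = 472.164

By bilinearity, covariance of U and R = ac·Var(Q) + bd·Var(X) + (ad+bc)·covariance of Q and X, with a=2.1, b=2.7, c=-1.8, d=5.
ac·Var(Q) = 2.1·(-1.8)·41.6 = -157.248
bd·Var(X) = 2.7·5·53.6 = 723.6
(ad+bc)·covariance of Q and X = (5.64)·(-16.7) = -94.188
covariance of U and R = -157.248 + 723.6 + (-94.188) = 472.164.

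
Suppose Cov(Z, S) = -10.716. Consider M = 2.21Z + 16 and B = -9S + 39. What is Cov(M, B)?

Cov(M, B) = 213.14124

Cov(M, B) = a·c·Cov(Z, S) = 2.21·(-9)·(-10.716) = 213.14124. Additive constants drop out.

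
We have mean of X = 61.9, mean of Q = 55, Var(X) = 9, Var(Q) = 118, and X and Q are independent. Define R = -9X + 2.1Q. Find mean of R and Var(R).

mean of R = (-9)·mean of X + 2.1·mean of Q = (-9)·61.9 + 2.1·55 = -441.6.
Var(R) = a²·Var(X) + b²·Var(Q) + 2ab·Cov[X, Q] with a = -9, b = 2.1.
Independence gives Cov[X, Q] = 0.
= (-9)²·9 + 2.1²·118 + 2·(-9)·2.1·0
= 729 + 520.38 + 0 = 1249.38.

mean of R = -441.6, Var(R) = 1249.38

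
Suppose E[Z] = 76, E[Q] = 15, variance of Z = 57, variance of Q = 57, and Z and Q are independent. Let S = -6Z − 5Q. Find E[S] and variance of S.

E[S] = -531, variance of S = 3477

E[S] = (-6)·E[Z] + (-5)·E[Q] = (-6)·76 + (-5)·15 = -531.
variance of S = a²·variance of Z + b²·variance of Q + 2ab·Cov(Z, Q) with a = -6, b = -5.
Independence gives Cov(Z, Q) = 0.
= (-6)²·57 + (-5)²·57 + 2·(-6)·(-5)·0
= 2052 + 1425 + 0 = 3477.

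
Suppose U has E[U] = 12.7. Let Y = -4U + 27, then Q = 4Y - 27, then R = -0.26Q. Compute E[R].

E[Y] = (-4)·12.7 + 27 = -23.8.
E[Q] = 4·(-23.8) + (-27) = -122.2.
E[R] = (-0.26)·(-122.2) = 31.772.

E[R] = 31.772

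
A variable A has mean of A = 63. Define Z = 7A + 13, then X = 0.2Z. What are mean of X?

mean of X = 90.8

mean of Z = 7·63 + 13 = 454.
mean of X = 0.2·454 = 90.8.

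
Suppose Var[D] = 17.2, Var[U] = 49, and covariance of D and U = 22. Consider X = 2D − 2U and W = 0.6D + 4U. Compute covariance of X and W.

By bilinearity, covariance of X and W = ac·Var[D] + bd·Var[U] + (ad+bc)·covariance of D and U, with a=2, b=-2, c=0.6, d=4.
ac·Var[D] = 2·0.6·17.2 = 20.64
bd·Var[U] = (-2)·4·49 = -392
(ad+bc)·covariance of D and U = (6.8)·22 = 149.6
covariance of X and W = 20.64 + (-392) + 149.6 = -221.76.

covariance of X and W = -221.76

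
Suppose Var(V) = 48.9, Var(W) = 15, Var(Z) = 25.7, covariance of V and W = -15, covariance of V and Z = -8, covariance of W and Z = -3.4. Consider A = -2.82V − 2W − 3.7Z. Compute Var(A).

Var(A) = 414.24136

Var(A) = a²·Var(V) + b²·Var(W) + c²·Var(Z) + 2ab·covariance of V and W + 2ac·covariance of V and Z + 2bc·covariance of W and Z, with a = -2.82, b = -2, c = -3.7.
= 388.87236 + 60 + 351.833 + (-169.2) + (-166.944) + (-50.32)
= 414.24136.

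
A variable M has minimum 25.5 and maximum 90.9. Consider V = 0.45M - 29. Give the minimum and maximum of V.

min(V) = -17.525, max(V) = 11.905

a = 0.45 > 0, so min(V) = a·min(M)+b = 0.45·25.5 + (-29) = -17.525 and max(V) = 0.45·90.9 + (-29) = 11.905.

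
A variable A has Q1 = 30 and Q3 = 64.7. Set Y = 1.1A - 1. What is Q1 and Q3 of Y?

a = 1.1 > 0: Q1(Y) = a·Q1(A)+b = 32, Q3(Y) = a·Q3(A)+b = 70.17.

Q1(Y) = 32, Q3(Y) = 70.17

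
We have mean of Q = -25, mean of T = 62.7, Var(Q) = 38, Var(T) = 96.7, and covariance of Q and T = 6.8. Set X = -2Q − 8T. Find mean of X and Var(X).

mean of X = -451.6, Var(X) = 6558.4

mean of X = (-2)·mean of Q + (-8)·mean of T = (-2)·(-25) + (-8)·62.7 = -451.6.
Var(X) = a²·Var(Q) + b²·Var(T) + 2ab·covariance of Q and T with a = -2, b = -8.
= (-2)²·38 + (-8)²·96.7 + 2·(-2)·(-8)·6.8
= 152 + 6188.8 + 217.6 = 6558.4.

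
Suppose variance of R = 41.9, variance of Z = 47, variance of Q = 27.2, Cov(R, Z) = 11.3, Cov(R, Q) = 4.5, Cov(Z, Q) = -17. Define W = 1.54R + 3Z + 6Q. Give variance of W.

variance of W = 1077.14204

variance of W = a²·variance of R + b²·variance of Z + c²·variance of Q + 2ab·Cov(R, Z) + 2ac·Cov(R, Q) + 2bc·Cov(Z, Q), with a = 1.54, b = 3, c = 6.
= 99.37004 + 423 + 979.2 + 104.412 + 83.16 + (-612)
= 1077.14204.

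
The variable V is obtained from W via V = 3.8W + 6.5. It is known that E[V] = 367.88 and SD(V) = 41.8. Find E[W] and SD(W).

From V = 3.8W + 6.5: E[V] = a·E[W] + b, so E[W] = (E[V] − b)/a = (367.88 − 6.5)/3.8 = 95.1.
SD(V) = |a|·SD(W), so SD(W) = 41.8/|3.8| = 11.

E[W] = 95.1, SD(W) = 11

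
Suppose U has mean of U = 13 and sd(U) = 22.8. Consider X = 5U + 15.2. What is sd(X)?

sd(X) = 114

X = 5U + 15.2 is linear with a = 5, b = 15.2.
sd(X) = |a|·sd(U) = |5|·22.8 = 114.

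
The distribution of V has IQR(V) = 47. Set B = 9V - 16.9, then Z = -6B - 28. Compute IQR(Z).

IQR(Z) = 2538

IQR(B) = |9|·47 = 423.
IQR(Z) = |-6|·423 = 2538.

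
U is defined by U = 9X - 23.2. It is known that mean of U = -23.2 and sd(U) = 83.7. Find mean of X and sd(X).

mean of X = 0, sd(X) = 9.3

From U = 9X - 23.2: mean of U = a·mean of X + b, so mean of X = (mean of U − b)/a = (-23.2 − (-23.2))/9 = 0.
sd(U) = |a|·sd(X), so sd(X) = 83.7/|9| = 9.3.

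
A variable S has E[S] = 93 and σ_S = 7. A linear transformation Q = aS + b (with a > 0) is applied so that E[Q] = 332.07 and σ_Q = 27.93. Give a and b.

a = 3.99, b = -39

σ_Q = a·σ_S (a > 0), so a = 27.93/7 = 3.99.
E[Q] = a·E[S] + b, so b = 332.07 − 3.99·93 = -39.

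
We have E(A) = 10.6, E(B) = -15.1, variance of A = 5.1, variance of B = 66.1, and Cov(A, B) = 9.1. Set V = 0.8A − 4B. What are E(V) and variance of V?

E(V) = 0.8·E(A) + (-4)·E(B) = 0.8·10.6 + (-4)·(-15.1) = 68.88.
variance of V = a²·variance of A + b²·variance of B + 2ab·Cov(A, B) with a = 0.8, b = -4.
= 0.8²·5.1 + (-4)²·66.1 + 2·0.8·(-4)·9.1
= 3.264 + 1057.6 + (-58.24) = 1002.624.

E(V) = 68.88, variance of V = 1002.624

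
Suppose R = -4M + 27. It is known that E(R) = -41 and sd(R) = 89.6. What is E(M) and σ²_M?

From R = -4M + 27: E(R) = a·E(M) + b, so E(M) = (E(R) − b)/a = (-41 − 27)/(-4) = 17.
σ²_R = 89.6² = 8028.16.
σ²_R = a²·σ²_M, so σ²_M = 8028.16/(-4)² = 501.76.

E(M) = 17, σ²_M = 501.76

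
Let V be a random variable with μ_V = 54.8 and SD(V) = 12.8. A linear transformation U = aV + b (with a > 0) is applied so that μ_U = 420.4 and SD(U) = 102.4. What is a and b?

SD(U) = a·SD(V) (a > 0), so a = 102.4/12.8 = 8.
μ_U = a·μ_V + b, so b = 420.4 − 8·54.8 = -18.

a = 8, b = -18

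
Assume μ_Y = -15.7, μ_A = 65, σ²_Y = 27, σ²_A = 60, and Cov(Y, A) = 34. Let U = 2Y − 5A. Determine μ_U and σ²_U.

μ_U = 2·μ_Y + (-5)·μ_A = 2·(-15.7) + (-5)·65 = -356.4.
σ²_U = a²·σ²_Y + b²·σ²_A + 2ab·Cov(Y, A) with a = 2, b = -5.
= 2²·27 + (-5)²·60 + 2·2·(-5)·34
= 108 + 1500 + (-680) = 928.

μ_U = -356.4, σ²_U = 928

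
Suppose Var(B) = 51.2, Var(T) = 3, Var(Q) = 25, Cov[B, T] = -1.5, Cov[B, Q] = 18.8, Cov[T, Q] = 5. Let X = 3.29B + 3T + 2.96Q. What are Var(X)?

Var(X) = a²·Var(B) + b²·Var(T) + c²·Var(Q) + 2ab·Cov[B, T] + 2ac·Cov[B, Q] + 2bc·Cov[T, Q], with a = 3.29, b = 3, c = 2.96.
= 554.19392 + 27 + 219.04 + (-29.61) + 366.16384 + 88.8
= 1225.58776.

Var(X) = 1225.58776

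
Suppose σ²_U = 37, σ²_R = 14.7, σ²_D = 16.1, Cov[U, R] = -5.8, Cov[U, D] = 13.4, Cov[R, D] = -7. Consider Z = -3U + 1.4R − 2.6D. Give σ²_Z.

σ²_Z = 779.368

σ²_Z = a²·σ²_U + b²·σ²_R + c²·σ²_D + 2ab·Cov[U, R] + 2ac·Cov[U, D] + 2bc·Cov[R, D], with a = -3, b = 1.4, c = -2.6.
= 333 + 28.812 + 108.836 + 48.72 + 209.04 + 50.96
= 779.368.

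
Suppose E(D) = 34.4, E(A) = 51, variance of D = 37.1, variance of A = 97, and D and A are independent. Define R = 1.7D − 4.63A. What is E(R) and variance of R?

E(R) = -177.65, variance of R = 2186.5983

E(R) = 1.7·E(D) + (-4.63)·E(A) = 1.7·34.4 + (-4.63)·51 = -177.65.
variance of R = a²·variance of D + b²·variance of A + 2ab·covariance of D and A with a = 1.7, b = -4.63.
Independence gives covariance of D and A = 0.
= 1.7²·37.1 + (-4.63)²·97 + 2·1.7·(-4.63)·0
= 107.219 + 2079.3793 + 0 = 2186.5983.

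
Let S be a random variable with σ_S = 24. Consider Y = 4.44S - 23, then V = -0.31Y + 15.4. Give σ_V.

σ_Y = |4.44|·24 = 106.56.
σ_V = |-0.31|·106.56 = 33.0336.

σ_V = 33.0336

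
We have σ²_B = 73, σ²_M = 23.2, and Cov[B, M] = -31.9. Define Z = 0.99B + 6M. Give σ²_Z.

σ²_Z = 527.7753

σ²_Z = a²·σ²_B + b²·σ²_M + 2ab·Cov[B, M] with a = 0.99, b = 6.
= 0.99²·73 + 6²·23.2 + 2·0.99·6·(-31.9)
= 71.5473 + 835.2 + (-378.972) = 527.7753.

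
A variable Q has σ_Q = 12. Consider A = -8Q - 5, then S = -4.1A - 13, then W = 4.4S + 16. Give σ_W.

σ_W = 1731.84

σ_A = |-8|·12 = 96.
σ_S = |-4.1|·96 = 393.6.
σ_W = |4.4|·393.6 = 1731.84.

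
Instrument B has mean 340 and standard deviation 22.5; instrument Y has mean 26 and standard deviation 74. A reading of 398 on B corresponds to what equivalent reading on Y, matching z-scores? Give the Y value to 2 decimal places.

z = (398 − 340)/22.5 ≈ 2.5778.
Y = 26 + z·74 = 26 + (398 − 340)·74/22.5 ≈ 216.76.

Y = 216.76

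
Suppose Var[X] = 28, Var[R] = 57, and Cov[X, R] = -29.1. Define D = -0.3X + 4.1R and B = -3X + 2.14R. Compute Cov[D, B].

By bilinearity, Cov[D, B] = ac·Var[X] + bd·Var[R] + (ad+bc)·Cov[X, R], with a=-0.3, b=4.1, c=-3, d=2.14.
ac·Var[X] = (-0.3)·(-3)·28 = 25.2
bd·Var[R] = 4.1·2.14·57 = 500.118
(ad+bc)·Cov[X, R] = (-12.942)·(-29.1) = 376.6122
Cov[D, B] = 25.2 + 500.118 + 376.6122 = 901.9302.

Cov[D, B] = 901.9302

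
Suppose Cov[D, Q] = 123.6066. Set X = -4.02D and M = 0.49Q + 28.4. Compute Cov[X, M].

Cov[X, M] = a·c·Cov[D, Q] = (-4.02)·0.49·123.6066 = -243.48028068. Additive constants drop out.

Cov[X, M] = -243.48028068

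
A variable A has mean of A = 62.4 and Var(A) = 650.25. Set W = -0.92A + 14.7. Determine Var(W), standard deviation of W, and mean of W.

Var(W) = 550.3716, standard deviation of W = 23.46, mean of W = -42.708

W = -0.92A + 14.7 is linear with a = -0.92, b = 14.7.
Var(W) = a²·Var(A) = (-0.92)²·650.25 = 550.3716 (the additive constant 14.7 does not affect variance).
standard deviation of A = √650.25 = 25.5.
standard deviation of W = |a|·standard deviation of A = |-0.92|·25.5 = 23.46.
mean of W = a·mean of A + b = (-0.92)·62.4 + 14.7 = -42.708.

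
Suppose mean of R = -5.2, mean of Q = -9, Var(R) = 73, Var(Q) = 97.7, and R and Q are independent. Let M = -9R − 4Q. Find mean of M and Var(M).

mean of M = (-9)·mean of R + (-4)·mean of Q = (-9)·(-5.2) + (-4)·(-9) = 82.8.
Var(M) = a²·Var(R) + b²·Var(Q) + 2ab·Cov[R, Q] with a = -9, b = -4.
Independence gives Cov[R, Q] = 0.
= (-9)²·73 + (-4)²·97.7 + 2·(-9)·(-4)·0
= 5913 + 1563.2 + 0 = 7476.2.

mean of M = 82.8, Var(M) = 7476.2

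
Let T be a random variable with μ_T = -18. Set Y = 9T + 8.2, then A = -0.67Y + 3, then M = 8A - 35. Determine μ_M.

μ_Y = 9·(-18) + 8.2 = -153.8.
μ_A = (-0.67)·(-153.8) + 3 = 106.046.
μ_M = 8·106.046 + (-35) = 813.368.

μ_M = 813.368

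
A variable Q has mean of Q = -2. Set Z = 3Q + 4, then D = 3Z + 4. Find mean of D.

mean of Z = 3·(-2) + 4 = -2.
mean of D = 3·(-2) + 4 = -2.

mean of D = -2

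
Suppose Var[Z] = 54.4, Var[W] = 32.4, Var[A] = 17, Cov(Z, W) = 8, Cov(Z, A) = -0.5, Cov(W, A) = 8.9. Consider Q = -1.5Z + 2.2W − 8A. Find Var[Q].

Var[Q] = 989.136

Var[Q] = a²·Var[Z] + b²·Var[W] + c²·Var[A] + 2ab·Cov(Z, W) + 2ac·Cov(Z, A) + 2bc·Cov(W, A), with a = -1.5, b = 2.2, c = -8.
= 122.4 + 156.816 + 1088 + (-52.8) + (-12) + (-313.28)
= 989.136.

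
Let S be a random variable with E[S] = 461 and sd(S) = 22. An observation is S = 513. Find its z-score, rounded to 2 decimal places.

z = 2.36

z = (S − E[S]) / sd(S) = (513 − 461) / 22 ≈ 2.36.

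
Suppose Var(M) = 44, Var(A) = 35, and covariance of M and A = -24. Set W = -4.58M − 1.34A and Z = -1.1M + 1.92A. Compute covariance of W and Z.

By bilinearity, covariance of W and Z = ac·Var(M) + bd·Var(A) + (ad+bc)·covariance of M and A, with a=-4.58, b=-1.34, c=-1.1, d=1.92.
ac·Var(M) = (-4.58)·(-1.1)·44 = 221.672
bd·Var(A) = (-1.34)·1.92·35 = -90.048
(ad+bc)·covariance of M and A = (-7.3196)·(-24) = 175.6704
covariance of W and Z = 221.672 + (-90.048) + 175.6704 = 307.2944.

covariance of W and Z = 307.2944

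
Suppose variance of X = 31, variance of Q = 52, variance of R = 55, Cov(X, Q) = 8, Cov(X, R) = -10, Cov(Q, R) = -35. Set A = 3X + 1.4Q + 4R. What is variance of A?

variance of A = a²·variance of X + b²·variance of Q + c²·variance of R + 2ab·Cov(X, Q) + 2ac·Cov(X, R) + 2bc·Cov(Q, R), with a = 3, b = 1.4, c = 4.
= 279 + 101.92 + 880 + 67.2 + (-240) + (-392)
= 696.12.

variance of A = 696.12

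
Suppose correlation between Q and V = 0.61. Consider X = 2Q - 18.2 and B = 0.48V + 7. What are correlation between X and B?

correlation between X and B = 0.61

Linear rescalings preserve correlation up to sign; here the slopes 2 and 0.48 have the same sign, so correlation between X and B = correlation between Q and V = 0.61.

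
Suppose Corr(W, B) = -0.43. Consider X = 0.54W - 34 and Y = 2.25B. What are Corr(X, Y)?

Corr(X, Y) = -0.43

Linear rescalings preserve correlation up to sign; here the slopes 0.54 and 2.25 have the same sign, so Corr(X, Y) = Corr(W, B) = -0.43.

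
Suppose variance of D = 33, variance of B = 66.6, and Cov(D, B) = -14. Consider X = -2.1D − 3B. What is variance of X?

variance of X = 568.53

variance of X = a²·variance of D + b²·variance of B + 2ab·Cov(D, B) with a = -2.1, b = -3.
= (-2.1)²·33 + (-3)²·66.6 + 2·(-2.1)·(-3)·(-14)
= 145.53 + 599.4 + (-176.4) = 568.53.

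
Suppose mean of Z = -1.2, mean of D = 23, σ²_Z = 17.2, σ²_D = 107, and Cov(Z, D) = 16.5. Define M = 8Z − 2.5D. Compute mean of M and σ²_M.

mean of M = 8·mean of Z + (-2.5)·mean of D = 8·(-1.2) + (-2.5)·23 = -67.1.
σ²_M = a²·σ²_Z + b²·σ²_D + 2ab·Cov(Z, D) with a = 8, b = -2.5.
= 8²·17.2 + (-2.5)²·107 + 2·8·(-2.5)·16.5
= 1100.8 + 668.75 + (-660) = 1109.55.

mean of M = -67.1, σ²_M = 1109.55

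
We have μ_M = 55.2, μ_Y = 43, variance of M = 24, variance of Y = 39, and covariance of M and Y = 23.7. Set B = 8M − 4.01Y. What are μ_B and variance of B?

μ_B = 8·μ_M + (-4.01)·μ_Y = 8·55.2 + (-4.01)·43 = 269.17.
variance of B = a²·variance of M + b²·variance of Y + 2ab·covariance of M and Y with a = 8, b = -4.01.
= 8²·24 + (-4.01)²·39 + 2·8·(-4.01)·23.7
= 1536 + 627.1239 + (-1520.592) = 642.5319.

μ_B = 269.17, variance of B = 642.5319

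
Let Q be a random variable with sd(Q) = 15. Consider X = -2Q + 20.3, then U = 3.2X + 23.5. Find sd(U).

sd(X) = |-2|·15 = 30.
sd(U) = |3.2|·30 = 96.

sd(U) = 96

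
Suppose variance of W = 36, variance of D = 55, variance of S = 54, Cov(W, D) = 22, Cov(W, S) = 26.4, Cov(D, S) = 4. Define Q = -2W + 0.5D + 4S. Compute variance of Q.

variance of Q = a²·variance of W + b²·variance of D + c²·variance of S + 2ab·Cov(W, D) + 2ac·Cov(W, S) + 2bc·Cov(D, S), with a = -2, b = 0.5, c = 4.
= 144 + 13.75 + 864 + (-44) + (-422.4) + 16
= 571.35.

variance of Q = 571.35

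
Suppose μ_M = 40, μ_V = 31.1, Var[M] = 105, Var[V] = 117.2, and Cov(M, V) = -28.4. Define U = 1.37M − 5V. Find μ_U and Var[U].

μ_U = -100.7, Var[U] = 3516.1545

μ_U = 1.37·μ_M + (-5)·μ_V = 1.37·40 + (-5)·31.1 = -100.7.
Var[U] = a²·Var[M] + b²·Var[V] + 2ab·Cov(M, V) with a = 1.37, b = -5.
= 1.37²·105 + (-5)²·117.2 + 2·1.37·(-5)·(-28.4)
= 197.0745 + 2930 + 389.08 = 3516.1545.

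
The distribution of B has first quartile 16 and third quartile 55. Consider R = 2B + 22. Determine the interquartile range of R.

IQR of B = Q3 − Q1 = 55 − 16 = 39.
Under R = aB + b, IQR(R) = |a|·IQR(B) = |2|·39 = 78 (shifts cancel; spread scales by |a|).

IQR(R) = 78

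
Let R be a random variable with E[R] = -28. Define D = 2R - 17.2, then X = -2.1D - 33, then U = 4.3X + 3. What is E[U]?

E[D] = 2·(-28) + (-17.2) = -73.2.
E[X] = (-2.1)·(-73.2) + (-33) = 120.72.
E[U] = 4.3·120.72 + 3 = 522.096.

E[U] = 522.096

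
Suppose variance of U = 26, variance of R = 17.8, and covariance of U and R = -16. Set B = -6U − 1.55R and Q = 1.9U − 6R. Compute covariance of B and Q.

covariance of B and Q = -659.74

By bilinearity, covariance of B and Q = ac·variance of U + bd·variance of R + (ad+bc)·covariance of U and R, with a=-6, b=-1.55, c=1.9, d=-6.
ac·variance of U = (-6)·1.9·26 = -296.4
bd·variance of R = (-1.55)·(-6)·17.8 = 165.54
(ad+bc)·covariance of U and R = (33.055)·(-16) = -528.88
covariance of B and Q = -296.4 + 165.54 + (-528.88) = -659.74.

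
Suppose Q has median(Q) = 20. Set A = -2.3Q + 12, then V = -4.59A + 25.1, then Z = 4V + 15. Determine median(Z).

median(Z) = 739.64

median(A) = (-2.3)·20 + 12 = -34.
median(V) = (-4.59)·(-34) + 25.1 = 181.16.
median(Z) = 4·181.16 + 15 = 739.64.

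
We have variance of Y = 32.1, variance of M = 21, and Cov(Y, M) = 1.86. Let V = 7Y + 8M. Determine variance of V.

variance of V = a²·variance of Y + b²·variance of M + 2ab·Cov(Y, M) with a = 7, b = 8.
= 7²·32.1 + 8²·21 + 2·7·8·1.86
= 1572.9 + 1344 + 208.32 = 3125.22.

variance of V = 3125.22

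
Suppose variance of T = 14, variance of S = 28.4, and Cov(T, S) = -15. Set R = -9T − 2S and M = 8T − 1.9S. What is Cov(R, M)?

By bilinearity, Cov(R, M) = ac·variance of T + bd·variance of S + (ad+bc)·Cov(T, S), with a=-9, b=-2, c=8, d=-1.9.
ac·variance of T = (-9)·8·14 = -1008
bd·variance of S = (-2)·(-1.9)·28.4 = 107.92
(ad+bc)·Cov(T, S) = (1.1)·(-15) = -16.5
Cov(R, M) = -1008 + 107.92 + (-16.5) = -916.58.

Cov(R, M) = -916.58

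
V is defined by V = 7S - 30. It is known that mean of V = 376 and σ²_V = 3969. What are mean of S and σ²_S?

From V = 7S - 30: mean of V = a·mean of S + b, so mean of S = (mean of V − b)/a = (376 − (-30))/7 = 58.
σ²_V = a²·σ²_S, so σ²_S = 3969/7² = 81.

mean of S = 58, σ²_S = 81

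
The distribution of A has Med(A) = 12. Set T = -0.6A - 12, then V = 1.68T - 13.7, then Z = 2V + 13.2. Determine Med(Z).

Med(T) = (-0.6)·12 + (-12) = -19.2.
Med(V) = 1.68·(-19.2) + (-13.7) = -45.956.
Med(Z) = 2·(-45.956) + 13.2 = -78.712.

Med(Z) = -78.712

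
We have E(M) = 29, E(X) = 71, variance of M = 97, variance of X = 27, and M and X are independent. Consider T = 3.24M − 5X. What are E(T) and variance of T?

E(T) = 3.24·E(M) + (-5)·E(X) = 3.24·29 + (-5)·71 = -261.04.
variance of T = a²·variance of M + b²·variance of X + 2ab·Cov(M, X) with a = 3.24, b = -5.
Independence gives Cov(M, X) = 0.
= 3.24²·97 + (-5)²·27 + 2·3.24·(-5)·0
= 1018.2672 + 675 + 0 = 1693.2672.

E(T) = -261.04, variance of T = 1693.2672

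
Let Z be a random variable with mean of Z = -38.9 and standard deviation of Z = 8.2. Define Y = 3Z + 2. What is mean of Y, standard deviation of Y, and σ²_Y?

Y = 3Z + 2 is linear with a = 3, b = 2.
mean of Y = a·mean of Z + b = 3·(-38.9) + 2 = -114.7.
standard deviation of Y = |a|·standard deviation of Z = |3|·8.2 = 24.6.
σ²_Z = 8.2² = 67.24.
σ²_Y = a²·σ²_Z = 3²·67.24 = 605.16 (the additive constant 2 does not affect variance).

mean of Y = -114.7, standard deviation of Y = 24.6, σ²_Y = 605.16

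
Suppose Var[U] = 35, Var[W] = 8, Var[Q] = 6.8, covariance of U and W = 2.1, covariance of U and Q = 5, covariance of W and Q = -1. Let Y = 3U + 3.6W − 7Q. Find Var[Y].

Var[Y] = a²·Var[U] + b²·Var[W] + c²·Var[Q] + 2ab·covariance of U and W + 2ac·covariance of U and Q + 2bc·covariance of W and Q, with a = 3, b = 3.6, c = -7.
= 315 + 103.68 + 333.2 + 45.36 + (-210) + 50.4
= 637.64.

Var[Y] = 637.64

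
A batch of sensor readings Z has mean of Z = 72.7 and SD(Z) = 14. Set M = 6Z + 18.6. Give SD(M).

M = 6Z + 18.6 is linear with a = 6, b = 18.6.
SD(M) = |a|·SD(Z) = |6|·14 = 84.

SD(M) = 84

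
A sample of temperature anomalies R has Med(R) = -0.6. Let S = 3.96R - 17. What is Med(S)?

Med(S) = -19.376

A linear map preserves order up to sign, so Med(S) = a·Med(R) + b = 3.96·(-0.6) + (-17) = -19.376.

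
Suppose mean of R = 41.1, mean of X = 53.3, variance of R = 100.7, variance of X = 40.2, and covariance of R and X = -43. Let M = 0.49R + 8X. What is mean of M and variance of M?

mean of M = 446.539, variance of M = 2259.85807

mean of M = 0.49·mean of R + 8·mean of X = 0.49·41.1 + 8·53.3 = 446.539.
variance of M = a²·variance of R + b²·variance of X + 2ab·covariance of R and X with a = 0.49, b = 8.
= 0.49²·100.7 + 8²·40.2 + 2·0.49·8·(-43)
= 24.17807 + 2572.8 + (-337.12) = 2259.85807.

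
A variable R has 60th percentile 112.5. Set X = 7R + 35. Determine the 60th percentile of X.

Since a = 7 > 0 the transformation is increasing, so the 60th percentile of X = a·(P_{60} of R) + b = 7·112.5 + 35 = 822.5.

60th percentile of X = 822.5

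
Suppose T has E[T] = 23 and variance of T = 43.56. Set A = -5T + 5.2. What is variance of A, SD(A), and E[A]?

variance of A = 1089, SD(A) = 33, E[A] = -109.8

A = -5T + 5.2 is linear with a = -5, b = 5.2.
variance of A = a²·variance of T = (-5)²·43.56 = 1089 (the additive constant 5.2 does not affect variance).
SD(T) = √43.56 = 6.6.
SD(A) = |a|·SD(T) = |-5|·6.6 = 33.
E[A] = a·E[T] + b = (-5)·23 + 5.2 = -109.8.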